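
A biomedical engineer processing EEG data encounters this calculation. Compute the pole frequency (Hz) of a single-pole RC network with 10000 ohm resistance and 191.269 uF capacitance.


Cutoff frequency of a first-order RC filter:
fc = 1 / (2 * pi * R * C)
C = 191.269 uF = 0.000191269 F
fc = 1 / (2 * pi * 10000 * 0.000191269)
   = 1 / 12.017785705189
   = 0.08321 Hz

0.08321 Hz


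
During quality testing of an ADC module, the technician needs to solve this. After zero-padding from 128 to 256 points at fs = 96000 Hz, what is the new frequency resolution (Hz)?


Frequency resolution after zero-padding:
N_padded = 128 * 2 = 256
df = fs / N_padded
   = 96000 / 256
   = 375.0 Hz

375.0 Hz


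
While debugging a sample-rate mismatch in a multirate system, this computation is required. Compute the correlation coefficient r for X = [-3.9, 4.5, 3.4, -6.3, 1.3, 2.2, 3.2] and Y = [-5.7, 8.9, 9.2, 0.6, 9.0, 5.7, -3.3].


Pearson correlation coefficient (population):
r = cov(X,Y) / (std(X) * std(Y))
Mean X = 0.6286, Mean Y = 3.4857
Cov(X,Y) = 12.58898
Std(X) = 3.793119, Std(Y) = 5.806752
r = 0.5716

0.5716


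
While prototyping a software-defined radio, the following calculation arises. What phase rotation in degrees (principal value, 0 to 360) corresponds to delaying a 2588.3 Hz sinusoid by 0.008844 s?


Phase shift from frequency and time delay:
phi = 360 * f * t_delay
    = 360 * 2588.3 * 0.008844
    = 8240.73 degrees
    mod 360 = 320.73 degrees

320.73 degrees


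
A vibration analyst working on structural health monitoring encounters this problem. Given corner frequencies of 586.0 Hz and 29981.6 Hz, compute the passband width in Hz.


Bandwidth is the difference of -3dB frequencies:
BW = f_high - f_low
   = 29981.6 - 586.0
   = 29395.6 Hz

29395.6 Hz


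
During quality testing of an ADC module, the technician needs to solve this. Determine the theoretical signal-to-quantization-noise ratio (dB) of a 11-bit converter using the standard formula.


Theoretical SNR for a full-scale sinusoid:
SNR = 6.02 * N + 1.76
    = 6.02 * 11 + 1.76
    = 66.22 + 1.76
    = 67.98 dB

67.98 dB


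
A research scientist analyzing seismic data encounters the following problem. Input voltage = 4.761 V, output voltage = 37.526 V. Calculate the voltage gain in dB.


Voltage gain in dB:
G = 20 * log10(Vout / Vin)
  = 20 * log10(37.526 / 4.761)
  = 20 * log10(7.881958)
  = 20 * 0.896634
  = 17.93 dB

17.93 dB


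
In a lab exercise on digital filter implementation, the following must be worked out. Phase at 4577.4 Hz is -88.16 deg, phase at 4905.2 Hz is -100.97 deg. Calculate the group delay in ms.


Group delay from phase difference:
tau = -d(phi)/d(omega)
d(phi) = -12.81 deg = -0.223577 rad
d(omega) = 2*pi*(4905.2 - 4577.4) = 2059.6281 rad/s
tau = -(-0.223577) / 2059.6281
    = 0.1086 ms

0.1086 ms


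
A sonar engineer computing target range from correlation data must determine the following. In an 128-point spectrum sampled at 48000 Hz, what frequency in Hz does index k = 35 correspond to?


Frequency of DFT bin k:
f_k = k * fs / N
    = 35 * 48000 / 128
    = 1680000 / 128
    = 13125.0 Hz

13125.0 Hz


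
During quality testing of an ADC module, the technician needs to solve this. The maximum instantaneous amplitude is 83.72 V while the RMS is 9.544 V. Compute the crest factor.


Crest factor is the ratio of peak to RMS:
CF = V_peak / V_rms
   = 83.72 / 9.544
   = 8.772

8.772


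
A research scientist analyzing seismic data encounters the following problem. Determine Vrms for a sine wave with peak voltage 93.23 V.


RMS voltage for a sinusoidal waveform:
V_rms = V_peak / sqrt(2)
      = 93.23 / 1.414214
      = 65.924 V

65.924 V


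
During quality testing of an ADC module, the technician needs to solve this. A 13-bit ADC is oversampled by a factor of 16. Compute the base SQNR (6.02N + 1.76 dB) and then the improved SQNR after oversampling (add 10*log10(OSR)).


Step 1 — baseline SQNR at Nyquist:
SQNR_base = 6.02*N + 1.76
          = 6.02*13 + 1.76
          = 80.02 dB

Step 2 — oversampling processing gain:
G = 10*log10(OSR) = 10*log10(16) = 12.04 dB

Step 3 — total:
SQNR_total = 80.02 + 12.04 = 92.06 dB

Base SQNR = 80.02 dB; oversampled SQNR = 92.06 dB


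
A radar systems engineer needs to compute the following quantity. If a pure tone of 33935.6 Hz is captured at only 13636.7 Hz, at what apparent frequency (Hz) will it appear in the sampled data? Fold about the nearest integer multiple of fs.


Compute the nearest integer multiple of fs to the signal:
n = round(33935.6 / 13636.7) = 2
f_alias = |33935.6 - 2 * 13636.7|
        = |33935.6 - 27273.4|
        = 6662.2 Hz

6662.2


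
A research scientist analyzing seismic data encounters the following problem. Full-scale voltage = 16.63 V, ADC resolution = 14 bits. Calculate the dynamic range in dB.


Dynamic range from full-scale to LSB:
V_min = V_max / 2^bits = 16.63 / 2^14
DR = 20 * log10(V_max / V_min)
   = 20 * log10(2^14)
   = 20 * 14 * log10(2)
   = 84.29 dB

84.29 dB


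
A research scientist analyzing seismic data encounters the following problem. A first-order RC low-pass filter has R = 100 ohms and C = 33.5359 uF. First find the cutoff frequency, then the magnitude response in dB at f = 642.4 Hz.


Step 1 — cutoff frequency:
fc = 1 / (2*pi*R*C)
C = 33.5359 uF = 3.35359e-05 F
fc = 1 / (2*pi*100*3.35359e-05)
   = 47.4581 Hz

Step 2 — magnitude at f = 642.4 Hz:
|H(f)| = 1 / sqrt(1 + (f/fc)^2)
f/fc = 642.4 / 47.4581 = 13.536151
|H| = 1 / sqrt(1 + 183.227384) = 0.0736755
|H|_dB = 20*log10(0.0736755) = -22.65 dB

fc = 47.4581 Hz; |H(642.4 Hz)| = -22.65 dB


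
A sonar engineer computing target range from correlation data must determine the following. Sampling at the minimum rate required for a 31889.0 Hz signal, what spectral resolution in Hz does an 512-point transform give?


Step 1 — Nyquist sampling rate:
fs = 2 * fmax = 2 * 31889.0 = 63778.0 Hz

Step 2 — DFT bin spacing:
df = fs / N = 63778.0 / 512 = 124.5664 Hz

124.5664 Hz


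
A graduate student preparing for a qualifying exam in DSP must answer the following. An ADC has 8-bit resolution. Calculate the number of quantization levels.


Number of quantization levels = 2^N
= 2^8
= 256

256


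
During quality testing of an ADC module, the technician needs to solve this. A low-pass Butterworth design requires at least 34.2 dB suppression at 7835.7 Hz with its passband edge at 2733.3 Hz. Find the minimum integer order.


Butterworth filter order formula:
n = log10(10^(A/10) - 1) / (2 * log10(f_stop/f_pass))
10^(34.2/10) - 1 = 2629.268
f_stop/f_pass = 7835.7 / 2733.3 = 2.8668
n = 3.7384 -> ceil = 4

4


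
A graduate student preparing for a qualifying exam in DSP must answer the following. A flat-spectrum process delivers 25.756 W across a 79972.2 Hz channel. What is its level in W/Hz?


Power spectral density:
PSD = P / BW
    = 25.756 / 79972.2
    = 0.00032206 W/Hz

0.00032206 W/Hz


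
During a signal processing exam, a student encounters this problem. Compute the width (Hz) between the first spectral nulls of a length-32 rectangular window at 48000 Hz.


Main lobe width for a rectangular window:
Width = 2 * fs / N
      = 2 * 48000 / 32
      = 96000 / 32
      = 3000.0 Hz

3000.0 Hz


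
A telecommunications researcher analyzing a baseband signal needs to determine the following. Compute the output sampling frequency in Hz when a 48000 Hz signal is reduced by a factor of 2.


Decimation reduces the sample rate:
fs_out = fs_in / M
       = 48000 / 2
       = 24000.0 Hz

24000.0 Hz


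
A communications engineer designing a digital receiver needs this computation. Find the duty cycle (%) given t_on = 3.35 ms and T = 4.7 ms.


Duty cycle as a percentage:
DC = (t_on / T) * 100
   = (3.35 / 4.7) * 100
   = 0.712766 * 100
   = 71.28 %

71.28 %


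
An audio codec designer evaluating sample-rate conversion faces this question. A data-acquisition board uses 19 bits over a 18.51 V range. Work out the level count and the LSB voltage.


Step 1 — number of quantization levels:
L = 2^N = 2^19 = 524288

Step 2 — LSB step size:
delta = Vfs / L
      = 18.51 / 524288
      = 3.531e-05 V

Levels = 524288; step size = 3.531e-05 V


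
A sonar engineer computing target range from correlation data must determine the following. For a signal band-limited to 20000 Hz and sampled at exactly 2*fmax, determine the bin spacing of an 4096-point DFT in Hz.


Step 1 — Nyquist sampling rate:
fs = 2 * fmax = 2 * 20000 = 40000 Hz

Step 2 — DFT bin spacing:
df = fs / N = 40000 / 4096 = 9.7656 Hz

9.7656 Hz


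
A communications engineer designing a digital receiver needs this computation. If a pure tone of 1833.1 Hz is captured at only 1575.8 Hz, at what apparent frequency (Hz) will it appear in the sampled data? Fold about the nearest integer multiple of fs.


Compute the nearest integer multiple of fs to the signal:
n = round(1833.1 / 1575.8) = 1
f_alias = |1833.1 - 1 * 1575.8|
        = |1833.1 - 1575.8|
        = 257.3 Hz

257.3


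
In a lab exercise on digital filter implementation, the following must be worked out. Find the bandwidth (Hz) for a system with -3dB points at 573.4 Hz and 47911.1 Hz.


Bandwidth is the difference of -3dB frequencies:
BW = f_high - f_low
   = 47911.1 - 573.4
   = 47337.7 Hz

47337.7 Hz


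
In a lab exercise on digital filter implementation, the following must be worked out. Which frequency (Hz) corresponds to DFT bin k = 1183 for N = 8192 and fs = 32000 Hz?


Frequency of DFT bin k:
f_k = k * fs / N
    = 1183 * 32000 / 8192
    = 37856000 / 8192
    = 4621.094 Hz

4621.094 Hz


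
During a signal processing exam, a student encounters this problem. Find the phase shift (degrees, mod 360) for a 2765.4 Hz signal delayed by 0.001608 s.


Phase shift from frequency and time delay:
phi = 360 * f * t_delay
    = 360 * 2765.4 * 0.001608
    = 1600.83 degrees
    mod 360 = 160.83 degrees

160.83 degrees


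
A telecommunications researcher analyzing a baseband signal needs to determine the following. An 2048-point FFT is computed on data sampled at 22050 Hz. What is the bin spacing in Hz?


DFT frequency resolution:
df = fs / N
   = 22050 / 2048
   = 10.7666 Hz

10.7666 Hz


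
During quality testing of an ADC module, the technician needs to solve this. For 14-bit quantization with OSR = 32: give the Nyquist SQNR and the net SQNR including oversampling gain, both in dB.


Step 1 — baseline SQNR at Nyquist:
SQNR_base = 6.02*N + 1.76
          = 6.02*14 + 1.76
          = 86.04 dB

Step 2 — oversampling processing gain:
G = 10*log10(OSR) = 10*log10(32) = 15.05 dB

Step 3 — total:
SQNR_total = 86.04 + 15.05 = 101.09 dB

Base SQNR = 86.04 dB; oversampled SQNR = 101.09 dB


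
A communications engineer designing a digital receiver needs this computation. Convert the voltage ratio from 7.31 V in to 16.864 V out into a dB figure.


Voltage gain in dB:
G = 20 * log10(Vout / Vin)
  = 20 * log10(16.864 / 7.31)
  = 20 * log10(2.306977)
  = 20 * 0.363043
  = 7.26 dB

7.26 dB


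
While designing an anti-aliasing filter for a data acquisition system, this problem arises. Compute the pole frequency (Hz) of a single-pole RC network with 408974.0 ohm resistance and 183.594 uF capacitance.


Cutoff frequency of a first-order RC filter:
fc = 1 / (2 * pi * R * C)
C = 183.594 uF = 0.000183594 F
fc = 1 / (2 * pi * 408974.0 * 0.000183594)
   = 1 / 471.7740529909
   = 0.00212 Hz

0.00212 Hz


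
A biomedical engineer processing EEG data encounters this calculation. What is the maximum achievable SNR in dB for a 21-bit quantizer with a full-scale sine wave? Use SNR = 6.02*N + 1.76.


Theoretical SNR for a full-scale sinusoid:
SNR = 6.02 * N + 1.76
    = 6.02 * 21 + 1.76
    = 126.42 + 1.76
    = 128.18 dB

128.18 dB


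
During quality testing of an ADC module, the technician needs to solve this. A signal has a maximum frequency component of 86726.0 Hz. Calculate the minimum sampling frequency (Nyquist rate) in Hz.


The Nyquist rate is twice the maximum frequency component.
fs_min = 2 * fmax
      = 2 * 86726.0
      = 173452.0 Hz

173452.0


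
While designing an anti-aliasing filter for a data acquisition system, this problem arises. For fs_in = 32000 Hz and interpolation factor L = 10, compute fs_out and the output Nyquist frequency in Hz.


Step 1 — output sample rate after interpolation by L:
fs_out = L * fs_in = 10 * 32000 = 320000 Hz

Step 2 — Nyquist frequency of the output stream:
f_Nyq = fs_out / 2 = 320000 / 2 = 160000.0 Hz

fs_out = 320000 Hz; f_Nyquist = 160000.0 Hz


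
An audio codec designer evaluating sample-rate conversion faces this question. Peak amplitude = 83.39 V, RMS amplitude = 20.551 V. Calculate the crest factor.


Crest factor is the ratio of peak to RMS:
CF = V_peak / V_rms
   = 83.39 / 20.551
   = 4.0577

4.0577


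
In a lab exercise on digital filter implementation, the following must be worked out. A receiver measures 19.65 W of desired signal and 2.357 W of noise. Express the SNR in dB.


SNR in decibels:
SNR = 10 * log10(Ps / Pn)
    = 10 * log10(19.65 / 2.357)
    = 10 * log10(8.3369)
    = 10 * 0.921
    = 9.21 dB

9.21 dB


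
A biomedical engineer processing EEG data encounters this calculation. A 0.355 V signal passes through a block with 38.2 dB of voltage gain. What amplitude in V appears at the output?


Output voltage from dB gain:
V_out = V_in * 10^(gain_dB / 20)
      = 0.355 * 10^(38.2 / 20)
      = 0.355 * 81.283052
      = 28.8555 V

28.8555 V


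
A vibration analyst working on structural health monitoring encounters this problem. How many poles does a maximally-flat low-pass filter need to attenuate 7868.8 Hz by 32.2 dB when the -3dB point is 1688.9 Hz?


Butterworth filter order formula:
n = log10(10^(A/10) - 1) / (2 * log10(f_stop/f_pass))
10^(32.2/10) - 1 = 1658.5869
f_stop/f_pass = 7868.8 / 1688.9 = 4.6591
n = 2.4089 -> ceil = 3

3


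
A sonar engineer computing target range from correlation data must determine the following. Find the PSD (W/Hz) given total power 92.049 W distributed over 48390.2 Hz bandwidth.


Power spectral density:
PSD = P / BW
    = 92.049 / 48390.2
    = 0.00190222 W/Hz

0.00190222 W/Hz


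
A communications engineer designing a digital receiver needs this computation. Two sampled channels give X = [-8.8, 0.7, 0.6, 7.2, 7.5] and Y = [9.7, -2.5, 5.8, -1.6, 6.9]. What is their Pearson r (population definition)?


Pearson correlation coefficient (population):
r = cov(X,Y) / (std(X) * std(Y))
Mean X = 1.44, Mean Y = 3.66
Cov(X,Y) = -13.9504
Std(X) = 5.933161, Std(Y) = 4.840909
r = -0.4857

-0.4857


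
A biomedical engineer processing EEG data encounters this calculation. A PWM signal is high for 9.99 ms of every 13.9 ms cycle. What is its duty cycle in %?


Duty cycle as a percentage:
DC = (t_on / T) * 100
   = (9.99 / 13.9) * 100
   = 0.718705 * 100
   = 71.87 %

71.87 %


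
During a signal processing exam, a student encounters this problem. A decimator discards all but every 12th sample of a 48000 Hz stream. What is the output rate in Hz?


Decimation reduces the sample rate:
fs_out = fs_in / M
       = 48000 / 12
       = 4000.0 Hz

4000.0 Hz


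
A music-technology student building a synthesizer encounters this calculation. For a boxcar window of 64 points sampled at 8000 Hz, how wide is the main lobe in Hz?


Main lobe width for a rectangular window:
Width = 2 * fs / N
      = 2 * 8000 / 64
      = 16000 / 64
      = 250.0 Hz

250.0 Hz


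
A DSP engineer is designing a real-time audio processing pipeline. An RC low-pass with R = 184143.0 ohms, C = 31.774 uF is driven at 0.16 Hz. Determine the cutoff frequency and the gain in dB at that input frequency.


Step 1 — cutoff frequency:
fc = 1 / (2*pi*R*C)
C = 31.774 uF = 3.1774e-05 F
fc = 1 / (2*pi*184143.0*3.1774e-05)
   = 0.0272015 Hz

Step 2 — magnitude at f = 0.16 Hz:
|H(f)| = 1 / sqrt(1 + (f/fc)^2)
f/fc = 0.16 / 0.0272015 = 5.882029
|H| = 1 / sqrt(1 + 34.598265) = 0.1676045
|H|_dB = 20*log10(0.1676045) = -15.51 dB

fc = 0.0272015 Hz; |H(0.16 Hz)| = -15.51 dB


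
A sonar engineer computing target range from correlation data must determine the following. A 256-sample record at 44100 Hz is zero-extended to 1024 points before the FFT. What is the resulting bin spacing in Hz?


Frequency resolution after zero-padding:
N_padded = 256 * 4 = 1024
df = fs / N_padded
   = 44100 / 1024
   = 43.0664 Hz

43.0664 Hz


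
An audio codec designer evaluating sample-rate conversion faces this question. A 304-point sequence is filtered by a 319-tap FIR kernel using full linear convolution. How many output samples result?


Linear convolution output length:
L = N + M - 1
  = 304 + 319 - 1
  = 622 samples

622


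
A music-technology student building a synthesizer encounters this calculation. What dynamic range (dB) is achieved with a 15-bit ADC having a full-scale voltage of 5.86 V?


Dynamic range from full-scale to LSB:
V_min = V_max / 2^bits = 5.86 / 2^15
DR = 20 * log10(V_max / V_min)
   = 20 * log10(2^15)
   = 20 * 15 * log10(2)
   = 90.31 dB

90.31 dB


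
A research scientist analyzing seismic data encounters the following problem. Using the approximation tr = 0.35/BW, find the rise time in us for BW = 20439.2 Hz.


Rise time from bandwidth relationship:
tr = 0.35 / BW
   = 0.35 / 20439.2
   = 1.712395788e-05 s
   = 17.124 us

17.124 us


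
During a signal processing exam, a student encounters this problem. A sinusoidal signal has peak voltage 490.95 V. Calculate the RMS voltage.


RMS voltage for a sinusoidal waveform:
V_rms = V_peak / sqrt(2)
      = 490.95 / 1.414214
      = 347.154 V

347.154 V


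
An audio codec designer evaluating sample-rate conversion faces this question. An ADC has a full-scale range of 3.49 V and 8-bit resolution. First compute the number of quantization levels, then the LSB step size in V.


Step 1 — number of quantization levels:
L = 2^N = 2^8 = 256

Step 2 — LSB step size:
delta = Vfs / L
      = 3.49 / 256
      = 0.01363281 V

Levels = 256; step size = 0.01363281 V


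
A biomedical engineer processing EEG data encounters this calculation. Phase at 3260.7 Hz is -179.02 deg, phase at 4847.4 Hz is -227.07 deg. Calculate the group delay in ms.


Group delay from phase difference:
tau = -d(phi)/d(omega)
d(phi) = -48.05 deg = -0.838631 rad
d(omega) = 2*pi*(4847.4 - 3260.7) = 9969.5301 rad/s
tau = -(-0.838631) / 9969.5301
    = 0.0841 ms

0.0841 ms


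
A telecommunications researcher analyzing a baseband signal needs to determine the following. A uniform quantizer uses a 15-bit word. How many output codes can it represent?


Number of quantization levels = 2^N
= 2^15
= 32768

32768


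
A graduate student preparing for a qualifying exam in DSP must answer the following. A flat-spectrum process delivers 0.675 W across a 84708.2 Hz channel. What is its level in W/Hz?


Power spectral density:
PSD = P / BW
    = 0.675 / 84708.2
    = 7.97e-06 W/Hz

7.97e-06 W/Hz


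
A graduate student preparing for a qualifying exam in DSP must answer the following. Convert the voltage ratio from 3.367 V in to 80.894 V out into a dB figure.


Voltage gain in dB:
G = 20 * log10(Vout / Vin)
  = 20 * log10(80.894 / 3.367)
  = 20 * log10(24.025542)
  = 20 * 1.380673
  = 27.61 dB

27.61 dB


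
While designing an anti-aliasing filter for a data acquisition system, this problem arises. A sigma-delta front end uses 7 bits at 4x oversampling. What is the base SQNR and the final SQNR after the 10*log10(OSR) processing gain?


Step 1 — baseline SQNR at Nyquist:
SQNR_base = 6.02*N + 1.76
          = 6.02*7 + 1.76
          = 43.9 dB

Step 2 — oversampling processing gain:
G = 10*log10(OSR) = 10*log10(4) = 6.02 dB

Step 3 — total:
SQNR_total = 43.9 + 6.02 = 49.92 dB

Base SQNR = 43.9 dB; oversampled SQNR = 49.92 dB


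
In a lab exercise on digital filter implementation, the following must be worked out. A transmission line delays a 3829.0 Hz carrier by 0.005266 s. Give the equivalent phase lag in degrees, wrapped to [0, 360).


Phase shift from frequency and time delay:
phi = 360 * f * t_delay
    = 360 * 3829.0 * 0.005266
    = 7258.87 degrees
    mod 360 = 58.87 degrees

58.87 degrees


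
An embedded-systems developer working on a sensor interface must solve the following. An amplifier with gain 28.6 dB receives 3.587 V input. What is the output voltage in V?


Output voltage from dB gain:
V_out = V_in * 10^(gain_dB / 20)
      = 3.587 * 10^(28.6 / 20)
      = 3.587 * 26.915348
      = 96.5454 V

96.5454 V


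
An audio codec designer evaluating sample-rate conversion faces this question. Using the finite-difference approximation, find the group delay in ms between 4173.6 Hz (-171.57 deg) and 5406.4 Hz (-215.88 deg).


Group delay from phase difference:
tau = -d(phi)/d(omega)
d(phi) = -44.31 deg = -0.773355 rad
d(omega) = 2*pi*(5406.4 - 4173.6) = 7745.9108 rad/s
tau = -(-0.773355) / 7745.9108
    = 0.0998 ms

0.0998 ms


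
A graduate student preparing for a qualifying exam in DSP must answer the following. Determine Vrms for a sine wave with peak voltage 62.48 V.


RMS voltage for a sinusoidal waveform:
V_rms = V_peak / sqrt(2)
      = 62.48 / 1.414214
      = 44.18 V

44.18 V


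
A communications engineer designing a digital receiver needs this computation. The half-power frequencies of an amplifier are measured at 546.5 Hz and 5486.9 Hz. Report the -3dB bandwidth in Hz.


Bandwidth is the difference of -3dB frequencies:
BW = f_high - f_low
   = 5486.9 - 546.5
   = 4940.4 Hz

4940.4 Hz


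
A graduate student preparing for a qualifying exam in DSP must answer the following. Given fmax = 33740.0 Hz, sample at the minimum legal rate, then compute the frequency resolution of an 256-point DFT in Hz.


Step 1 — Nyquist sampling rate:
fs = 2 * fmax = 2 * 33740.0 = 67480.0 Hz

Step 2 — DFT bin spacing:
df = fs / N = 67480.0 / 256 = 263.5938 Hz

263.5938 Hz


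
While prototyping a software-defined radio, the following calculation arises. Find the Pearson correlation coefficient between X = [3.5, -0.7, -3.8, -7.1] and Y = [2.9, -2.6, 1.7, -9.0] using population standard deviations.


Pearson correlation coefficient (population):
r = cov(X,Y) / (std(X) * std(Y))
Mean X = -2.025, Mean Y = -1.75
Cov(X,Y) = 13.80875
Std(X) = 3.911122, Std(Y) = 4.658594
r = 0.7579

0.7579


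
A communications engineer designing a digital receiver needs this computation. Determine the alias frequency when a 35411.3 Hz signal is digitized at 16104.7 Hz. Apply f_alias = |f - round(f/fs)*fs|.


Compute the nearest integer multiple of fs to the signal:
n = round(35411.3 / 16104.7) = 2
f_alias = |35411.3 - 2 * 16104.7|
        = |35411.3 - 32209.4|
        = 3201.9 Hz

3201.9


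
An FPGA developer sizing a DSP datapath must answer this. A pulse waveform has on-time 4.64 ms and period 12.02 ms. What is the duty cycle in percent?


Duty cycle as a percentage:
DC = (t_on / T) * 100
   = (4.64 / 12.02) * 100
   = 0.386023 * 100
   = 38.6 %

38.6 %


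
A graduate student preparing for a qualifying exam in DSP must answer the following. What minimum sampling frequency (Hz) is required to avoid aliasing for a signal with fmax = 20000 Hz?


The Nyquist rate is twice the maximum frequency component.
fs_min = 2 * fmax
      = 2 * 20000
      = 40000 Hz

40000


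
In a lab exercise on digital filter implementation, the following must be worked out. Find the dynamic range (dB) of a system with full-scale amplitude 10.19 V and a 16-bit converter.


Dynamic range from full-scale to LSB:
V_min = V_max / 2^bits = 10.19 / 2^16
DR = 20 * log10(V_max / V_min)
   = 20 * log10(2^16)
   = 20 * 16 * log10(2)
   = 96.33 dB

96.33 dB


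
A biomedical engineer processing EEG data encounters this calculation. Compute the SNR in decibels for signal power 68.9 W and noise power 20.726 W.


SNR in decibels:
SNR = 10 * log10(Ps / Pn)
    = 10 * log10(68.9 / 20.726)
    = 10 * log10(3.3243)
    = 10 * 0.5217
    = 5.22 dB

5.22 dB


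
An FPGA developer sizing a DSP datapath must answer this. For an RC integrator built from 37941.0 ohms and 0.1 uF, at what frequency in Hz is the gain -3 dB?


Cutoff frequency of a first-order RC filter:
fc = 1 / (2 * pi * R * C)
C = 0.1 uF = 1e-07 F
fc = 1 / (2 * pi * 37941.0 * 1e-07)
   = 1 / 0.02383903337397
   = 41.94801 Hz

41.94801 Hz


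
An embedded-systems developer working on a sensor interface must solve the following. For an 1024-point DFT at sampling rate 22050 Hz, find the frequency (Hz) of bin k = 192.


Frequency of DFT bin k:
f_k = k * fs / N
    = 192 * 22050 / 1024
    = 4233600 / 1024
    = 4134.375 Hz

4134.375 Hz


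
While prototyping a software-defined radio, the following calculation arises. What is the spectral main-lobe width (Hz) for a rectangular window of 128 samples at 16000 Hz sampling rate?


Main lobe width for a rectangular window:
Width = 2 * fs / N
      = 2 * 16000 / 128
      = 32000 / 128
      = 250.0 Hz

250.0 Hz


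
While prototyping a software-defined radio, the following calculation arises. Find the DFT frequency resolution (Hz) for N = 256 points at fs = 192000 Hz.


DFT frequency resolution:
df = fs / N
   = 192000 / 256
   = 750.0 Hz

750.0 Hz


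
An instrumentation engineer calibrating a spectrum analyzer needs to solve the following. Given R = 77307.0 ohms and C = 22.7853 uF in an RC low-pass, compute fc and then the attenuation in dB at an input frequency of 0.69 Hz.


Step 1 — cutoff frequency:
fc = 1 / (2*pi*R*C)
C = 22.7853 uF = 2.27853e-05 F
fc = 1 / (2*pi*77307.0*2.27853e-05)
   = 0.0903538 Hz

Step 2 — magnitude at f = 0.69 Hz:
|H(f)| = 1 / sqrt(1 + (f/fc)^2)
f/fc = 0.69 / 0.0903538 = 7.636646
|H| = 1 / sqrt(1 + 58.318362) = 0.1298391
|H|_dB = 20*log10(0.1298391) = -17.73 dB

fc = 0.0903538 Hz; |H(0.69 Hz)| = -17.73 dB


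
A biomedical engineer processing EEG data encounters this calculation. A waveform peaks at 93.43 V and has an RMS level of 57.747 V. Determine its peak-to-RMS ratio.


Crest factor is the ratio of peak to RMS:
CF = V_peak / V_rms
   = 93.43 / 57.747
   = 1.6179

1.6179


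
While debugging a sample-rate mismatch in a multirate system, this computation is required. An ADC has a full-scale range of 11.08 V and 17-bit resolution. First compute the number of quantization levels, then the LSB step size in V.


Step 1 — number of quantization levels:
L = 2^N = 2^17 = 131072

Step 2 — LSB step size:
delta = Vfs / L
      = 11.08 / 131072
      = 8.453e-05 V

Levels = 131072; step size = 8.453e-05 V


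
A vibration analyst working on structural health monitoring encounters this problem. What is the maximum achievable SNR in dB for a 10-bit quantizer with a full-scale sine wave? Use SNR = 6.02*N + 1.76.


Theoretical SNR for a full-scale sinusoid:
SNR = 6.02 * N + 1.76
    = 6.02 * 10 + 1.76
    = 60.2 + 1.76
    = 61.96 dB

61.96 dB


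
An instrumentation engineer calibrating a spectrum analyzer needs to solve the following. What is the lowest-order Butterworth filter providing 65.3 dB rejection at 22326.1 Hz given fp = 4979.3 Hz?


Butterworth filter order formula:
n = log10(10^(A/10) - 1) / (2 * log10(f_stop/f_pass))
10^(65.3/10) - 1 = 3388440.5614
f_stop/f_pass = 22326.1 / 4979.3 = 4.4838
n = 5.0104 -> ceil = 6

6


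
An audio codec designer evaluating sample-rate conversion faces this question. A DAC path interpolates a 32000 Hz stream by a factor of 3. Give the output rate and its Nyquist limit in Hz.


Step 1 — output sample rate after interpolation by L:
fs_out = L * fs_in = 3 * 32000 = 96000 Hz

Step 2 — Nyquist frequency of the output stream:
f_Nyq = fs_out / 2 = 96000 / 2 = 48000.0 Hz

fs_out = 96000 Hz; f_Nyquist = 48000.0 Hz


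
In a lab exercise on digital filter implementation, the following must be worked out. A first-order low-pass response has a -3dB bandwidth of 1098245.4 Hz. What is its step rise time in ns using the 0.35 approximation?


Rise time from bandwidth relationship:
tr = 0.35 / BW
   = 0.35 / 1098245.4
   = 3.18690158e-07 s
   = 318.6902 ns

318.6902 ns


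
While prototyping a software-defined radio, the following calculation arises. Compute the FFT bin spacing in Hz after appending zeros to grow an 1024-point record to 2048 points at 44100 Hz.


Frequency resolution after zero-padding:
N_padded = 1024 * 2 = 2048
df = fs / N_padded
   = 44100 / 2048
   = 21.5332 Hz

21.5332 Hz


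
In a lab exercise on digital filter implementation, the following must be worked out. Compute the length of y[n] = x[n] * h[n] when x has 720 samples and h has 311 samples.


Linear convolution output length:
L = N + M - 1
  = 720 + 311 - 1
  = 1030 samples

1030


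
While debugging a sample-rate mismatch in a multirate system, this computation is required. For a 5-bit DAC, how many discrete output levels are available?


Number of quantization levels = 2^N
= 2^5
= 32

32


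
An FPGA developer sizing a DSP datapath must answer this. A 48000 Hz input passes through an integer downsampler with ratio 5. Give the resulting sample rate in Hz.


Decimation reduces the sample rate:
fs_out = fs_in / M
       = 48000 / 5
       = 9600.0 Hz

9600.0 Hz


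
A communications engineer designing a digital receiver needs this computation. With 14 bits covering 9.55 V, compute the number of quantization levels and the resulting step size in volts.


Step 1 — number of quantization levels:
L = 2^N = 2^14 = 16384

Step 2 — LSB step size:
delta = Vfs / L
      = 9.55 / 16384
      = 0.00058289 V

Levels = 16384; step size = 0.00058289 V


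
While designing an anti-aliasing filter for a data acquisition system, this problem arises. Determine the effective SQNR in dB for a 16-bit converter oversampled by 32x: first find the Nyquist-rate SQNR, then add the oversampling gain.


Step 1 — baseline SQNR at Nyquist:
SQNR_base = 6.02*N + 1.76
          = 6.02*16 + 1.76
          = 98.08 dB

Step 2 — oversampling processing gain:
G = 10*log10(OSR) = 10*log10(32) = 15.05 dB

Step 3 — total:
SQNR_total = 98.08 + 15.05 = 113.13 dB

Base SQNR = 98.08 dB; oversampled SQNR = 113.13 dB


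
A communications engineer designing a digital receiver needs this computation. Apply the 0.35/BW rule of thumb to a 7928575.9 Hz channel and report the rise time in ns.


Rise time from bandwidth relationship:
tr = 0.35 / BW
   = 0.35 / 7928575.9
   = 4.414411925e-08 s
   = 44.1441 ns

44.1441 ns


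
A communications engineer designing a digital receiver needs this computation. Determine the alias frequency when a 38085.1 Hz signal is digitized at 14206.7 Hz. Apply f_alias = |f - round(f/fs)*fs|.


Compute the nearest integer multiple of fs to the signal:
n = round(38085.1 / 14206.7) = 3
f_alias = |38085.1 - 3 * 14206.7|
        = |38085.1 - 42620.1|
        = 4535.0 Hz

4535.0


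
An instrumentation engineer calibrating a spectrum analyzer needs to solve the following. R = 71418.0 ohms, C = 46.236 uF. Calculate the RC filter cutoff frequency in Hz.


Cutoff frequency of a first-order RC filter:
fc = 1 / (2 * pi * R * C)
C = 46.236 uF = 4.6236e-05 F
fc = 1 / (2 * pi * 71418.0 * 4.6236e-05)
   = 1 / 20.747597177006
   = 0.048198 Hz

0.048198 Hz


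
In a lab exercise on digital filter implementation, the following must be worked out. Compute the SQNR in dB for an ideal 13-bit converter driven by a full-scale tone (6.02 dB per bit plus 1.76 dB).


Theoretical SNR for a full-scale sinusoid:
SNR = 6.02 * N + 1.76
    = 6.02 * 13 + 1.76
    = 78.26 + 1.76
    = 80.02 dB

80.02 dB


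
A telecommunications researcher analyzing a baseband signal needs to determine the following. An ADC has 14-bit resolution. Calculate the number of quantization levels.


Number of quantization levels = 2^N
= 2^14
= 16384

16384


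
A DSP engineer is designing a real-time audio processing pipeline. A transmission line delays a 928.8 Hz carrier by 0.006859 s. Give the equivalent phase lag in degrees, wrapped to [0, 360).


Phase shift from frequency and time delay:
phi = 360 * f * t_delay
    = 360 * 928.8 * 0.006859
    = 2293.43 degrees
    mod 360 = 133.43 degrees

133.43 degrees


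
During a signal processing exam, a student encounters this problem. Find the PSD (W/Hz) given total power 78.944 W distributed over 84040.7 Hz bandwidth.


Power spectral density:
PSD = P / BW
    = 78.944 / 84040.7
    = 0.00093935 W/Hz

0.00093935 W/Hz


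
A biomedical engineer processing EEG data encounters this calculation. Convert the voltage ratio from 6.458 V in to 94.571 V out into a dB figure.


Voltage gain in dB:
G = 20 * log10(Vout / Vin)
  = 20 * log10(94.571 / 6.458)
  = 20 * log10(14.644007)
  = 20 * 1.16566
  = 23.31 dB

23.31 dB


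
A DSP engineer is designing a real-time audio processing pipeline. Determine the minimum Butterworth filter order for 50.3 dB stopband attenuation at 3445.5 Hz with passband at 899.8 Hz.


Butterworth filter order formula:
n = log10(10^(A/10) - 1) / (2 * log10(f_stop/f_pass))
10^(50.3/10) - 1 = 107150.9305
f_stop/f_pass = 3445.5 / 899.8 = 3.8292
n = 4.3131 -> ceil = 5

5


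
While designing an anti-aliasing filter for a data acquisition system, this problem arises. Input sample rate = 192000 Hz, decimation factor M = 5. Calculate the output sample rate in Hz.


Decimation reduces the sample rate:
fs_out = fs_in / M
       = 192000 / 5
       = 38400.0 Hz

38400.0 Hz


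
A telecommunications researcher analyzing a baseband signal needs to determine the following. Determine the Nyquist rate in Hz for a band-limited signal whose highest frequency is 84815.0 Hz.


The Nyquist rate is twice the maximum frequency component.
fs_min = 2 * fmax
      = 2 * 84815.0
      = 169630.0 Hz

169630.0


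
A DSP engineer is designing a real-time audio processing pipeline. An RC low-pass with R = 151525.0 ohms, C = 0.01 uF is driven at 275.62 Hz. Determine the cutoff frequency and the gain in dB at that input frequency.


Step 1 — cutoff frequency:
fc = 1 / (2*pi*R*C)
C = 0.01 uF = 1e-08 F
fc = 1 / (2*pi*151525.0*1e-08)
   = 105.035 Hz

Step 2 — magnitude at f = 275.62 Hz:
|H(f)| = 1 / sqrt(1 + (f/fc)^2)
f/fc = 275.62 / 105.035 = 2.624078
|H| = 1 / sqrt(1 + 6.885785) = 0.3561046
|H|_dB = 20*log10(0.3561046) = -8.97 dB

fc = 105.035 Hz; |H(275.62 Hz)| = -8.97 dB


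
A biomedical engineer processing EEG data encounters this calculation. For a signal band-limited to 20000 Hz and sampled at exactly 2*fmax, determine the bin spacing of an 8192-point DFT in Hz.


Step 1 — Nyquist sampling rate:
fs = 2 * fmax = 2 * 20000 = 40000 Hz

Step 2 — DFT bin spacing:
df = fs / N = 40000 / 8192 = 4.8828 Hz

4.8828 Hz


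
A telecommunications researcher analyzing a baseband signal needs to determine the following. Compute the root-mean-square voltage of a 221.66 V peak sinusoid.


RMS voltage for a sinusoidal waveform:
V_rms = V_peak / sqrt(2)
      = 221.66 / 1.414214
      = 156.737 V

156.737 V


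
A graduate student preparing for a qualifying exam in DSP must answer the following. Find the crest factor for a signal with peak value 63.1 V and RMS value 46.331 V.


Crest factor is the ratio of peak to RMS:
CF = V_peak / V_rms
   = 63.1 / 46.331
   = 1.3619

1.3619


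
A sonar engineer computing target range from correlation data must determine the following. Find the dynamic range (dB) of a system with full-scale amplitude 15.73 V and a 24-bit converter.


Dynamic range from full-scale to LSB:
V_min = V_max / 2^bits = 15.73 / 2^24
DR = 20 * log10(V_max / V_min)
   = 20 * log10(2^24)
   = 20 * 24 * log10(2)
   = 144.49 dB

144.49 dB


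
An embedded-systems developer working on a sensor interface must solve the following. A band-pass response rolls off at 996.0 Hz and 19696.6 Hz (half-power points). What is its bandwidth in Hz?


Bandwidth is the difference of -3dB frequencies:
BW = f_high - f_low
   = 19696.6 - 996.0
   = 18700.6 Hz

18700.6 Hz


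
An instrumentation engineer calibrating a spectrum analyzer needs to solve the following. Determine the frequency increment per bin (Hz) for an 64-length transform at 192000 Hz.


DFT frequency resolution:
df = fs / N
   = 192000 / 64
   = 3000.0 Hz

3000.0 Hz


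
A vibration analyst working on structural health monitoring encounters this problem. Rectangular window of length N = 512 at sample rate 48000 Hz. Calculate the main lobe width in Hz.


Main lobe width for a rectangular window:
Width = 2 * fs / N
      = 2 * 48000 / 512
      = 96000 / 512
      = 187.5 Hz

187.5 Hz


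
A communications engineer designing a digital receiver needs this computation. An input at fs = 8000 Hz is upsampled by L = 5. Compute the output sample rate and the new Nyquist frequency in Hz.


Step 1 — output sample rate after interpolation by L:
fs_out = L * fs_in = 5 * 8000 = 40000 Hz

Step 2 — Nyquist frequency of the output stream:
f_Nyq = fs_out / 2 = 40000 / 2 = 20000.0 Hz

fs_out = 40000 Hz; f_Nyquist = 20000.0 Hz


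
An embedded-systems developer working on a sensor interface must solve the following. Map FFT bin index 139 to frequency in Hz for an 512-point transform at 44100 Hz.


Frequency of DFT bin k:
f_k = k * fs / N
    = 139 * 44100 / 512
    = 6129900 / 512
    = 11972.461 Hz

11972.461 Hz


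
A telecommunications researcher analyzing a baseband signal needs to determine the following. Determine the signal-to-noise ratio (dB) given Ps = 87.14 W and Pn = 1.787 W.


SNR in decibels:
SNR = 10 * log10(Ps / Pn)
    = 10 * log10(87.14 / 1.787)
    = 10 * log10(48.7633)
    = 10 * 1.6881
    = 16.88 dB

16.88 dB


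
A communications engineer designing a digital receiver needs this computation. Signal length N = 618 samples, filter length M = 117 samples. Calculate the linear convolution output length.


Linear convolution output length:
L = N + M - 1
  = 618 + 117 - 1
  = 734 samples

734


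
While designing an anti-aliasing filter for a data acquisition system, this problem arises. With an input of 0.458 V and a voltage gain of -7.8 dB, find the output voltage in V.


Output voltage from dB gain:
V_out = V_in * 10^(gain_dB / 20)
      = 0.458 * 10^(-7.8 / 20)
      = 0.458 * 0.40738
      = 0.1866 V

0.1866 V


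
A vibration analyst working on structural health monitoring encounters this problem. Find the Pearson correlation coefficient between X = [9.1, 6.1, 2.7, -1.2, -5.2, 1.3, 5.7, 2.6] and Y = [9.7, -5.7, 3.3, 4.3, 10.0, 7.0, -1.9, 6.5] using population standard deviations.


Pearson correlation coefficient (population):
r = cov(X,Y) / (std(X) * std(Y))
Mean X = 2.6375, Mean Y = 4.15
Cov(X,Y) = -8.393125
Std(X) = 4.199386, Std(Y) = 5.160426
r = -0.3873

-0.3873


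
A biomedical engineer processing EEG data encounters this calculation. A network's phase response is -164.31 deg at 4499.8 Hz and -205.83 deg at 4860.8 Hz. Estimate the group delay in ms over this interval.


Group delay from phase difference:
tau = -d(phi)/d(omega)
d(phi) = -41.52 deg = -0.724661 rad
d(omega) = 2*pi*(4860.8 - 4499.8) = 2268.2299 rad/s
tau = -(-0.724661) / 2268.2299
    = 0.3195 ms

0.3195 ms


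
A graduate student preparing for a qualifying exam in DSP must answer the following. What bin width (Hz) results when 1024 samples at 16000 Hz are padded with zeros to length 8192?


Frequency resolution after zero-padding:
N_padded = 1024 * 8 = 8192
df = fs / N_padded
   = 16000 / 8192
   = 1.9531 Hz

1.9531 Hz


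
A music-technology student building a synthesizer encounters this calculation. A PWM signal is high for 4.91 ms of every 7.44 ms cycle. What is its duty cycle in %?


Duty cycle as a percentage:
DC = (t_on / T) * 100
   = (4.91 / 7.44) * 100
   = 0.659946 * 100
   = 65.99 %

65.99 %


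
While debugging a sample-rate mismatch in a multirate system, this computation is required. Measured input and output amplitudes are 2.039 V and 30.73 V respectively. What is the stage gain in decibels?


Voltage gain in dB:
G = 20 * log10(Vout / Vin)
  = 20 * log10(30.73 / 2.039)
  = 20 * log10(15.071113)
  = 20 * 1.178145
  = 23.56 dB

23.56 dB
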